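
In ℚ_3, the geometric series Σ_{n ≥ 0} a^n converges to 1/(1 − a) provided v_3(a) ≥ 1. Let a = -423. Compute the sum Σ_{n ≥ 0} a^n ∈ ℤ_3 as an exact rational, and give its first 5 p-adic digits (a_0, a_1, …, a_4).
Σ a^n = 1/(1 − a) = 1/424;  first 5 digits = (1, 0, 1, 2, 1)

v_3(a) = 2 ≥ 1, so the series converges in ℤ_3 to 1/(1 − a) = 1/(1 − (-423)) = 1/424. Expand this rational in ℤ_3: compute digits iteratively via d_i = x_i mod 3, x_{i+1} = (x_i − d_i)/3. The first 5 digits are (1, 0, 1, 2, 1).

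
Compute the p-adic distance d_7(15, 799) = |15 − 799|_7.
d_7(15, 799) = 1/49

Step 1 — x − y = 15 − 799 = -784. Step 2 — v_7(-784) = 2 (factor: -784 = −(7^2 · 16); the sign does not affect v_p). Step 3 — |x − y|_7 = 7^{-2} = 1/49.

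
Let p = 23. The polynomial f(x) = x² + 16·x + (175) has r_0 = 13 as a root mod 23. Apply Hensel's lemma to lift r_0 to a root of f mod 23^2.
r_1 = 151 (mod 529)

Hensel: r_{i+1} = r_i − f(r_i)·(f′(r_i))^{-1} mod 23^{i+2}, f′(x) = 2x + 16. Iterate:
  r_0 = 13 (mod 23)
  r_1 = 151 (mod 529)
Final: r = 151 satisfies f(r) ≡ 0 mod 23^2.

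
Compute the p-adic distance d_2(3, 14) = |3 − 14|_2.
d_2(3, 14) = 1

Step 1 — x − y = 3 − 14 = -11. Step 2 — v_2(-11) = 0 (factor: -11 = −(2^0 · 11); the sign does not affect v_p). Step 3 — |x − y|_2 = 2^{0} = 1.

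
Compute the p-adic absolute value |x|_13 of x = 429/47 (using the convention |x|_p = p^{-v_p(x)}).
|429/47|_13 = 1/13

Step 1 — compute v_13(x) by factoring powers of 13 out of the numerator and denominator: v_13(429/47) = 1. Step 2 — apply |x|_p = p^{-v_p(x)} = 13^{-1} = 1/13.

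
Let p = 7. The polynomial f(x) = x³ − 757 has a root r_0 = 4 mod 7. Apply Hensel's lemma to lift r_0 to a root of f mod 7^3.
r_2 = 242 (mod 343)

Hensel: r_{i+1} = r_i − f(r_i)/f′(r_i) mod 7^{i+2}, where f′(x) = 3x². Iterate:
  r_0 = 4 (mod 7)
  r_1 = 46 (mod 49)
  r_2 = 242 (mod 343)
Final: r = 242 with f(r) ≡ 0 mod 7^3.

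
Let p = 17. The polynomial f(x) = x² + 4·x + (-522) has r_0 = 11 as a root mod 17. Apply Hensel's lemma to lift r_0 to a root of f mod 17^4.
r_3 = 25579 (mod 83521)

Hensel: r_{i+1} = r_i − f(r_i)·(f′(r_i))^{-1} mod 17^{i+2}, f′(x) = 2x + 4. Iterate:
  r_0 = 11 (mod 17)
  r_1 = 147 (mod 289)
  r_2 = 1014 (mod 4913)
  r_3 = 25579 (mod 83521)
Final: r = 25579 satisfies f(r) ≡ 0 mod 17^4.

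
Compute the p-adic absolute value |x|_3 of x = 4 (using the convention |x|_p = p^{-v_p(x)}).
|4|_3 = 1

Step 1 — compute v_3(x) by factoring powers of 3 out of the numerator and denominator: v_3(4) = 0. Step 2 — apply |x|_p = p^{-v_p(x)} = 3^{0} = 1.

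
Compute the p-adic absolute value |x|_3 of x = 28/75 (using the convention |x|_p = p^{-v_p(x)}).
|28/75|_3 = 3

Step 1 — compute v_3(x) by factoring powers of 3 out of the numerator and denominator: v_3(28/75) = -1. Step 2 — apply |x|_p = p^{-v_p(x)} = 3^{1} = 3.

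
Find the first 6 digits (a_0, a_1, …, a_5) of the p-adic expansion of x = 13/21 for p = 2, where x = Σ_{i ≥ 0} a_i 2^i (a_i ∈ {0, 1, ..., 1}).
(a_0, …, a_5) = (1, 0, 0, 1, 1, 0)

v_2(13/21) = 0 (numerator and denominator both coprime to 2), so x ∈ ℤ_2^×. Compute digits iteratively via a_i = x_i mod 2, x_{i+1} = (x_i − a_i)/2, with x_0 = x:
  x_0 = 13/21;  a_0 = 1;  x_1 = (x_0 − 1)/2 = -4/21
  x_1 = -4/21;  a_1 = 0;  x_2 = (x_1 − 0)/2 = -2/21
  x_2 = -2/21;  a_2 = 0;  x_3 = (x_2 − 0)/2 = -1/21
  x_3 = -1/21;  a_3 = 1;  x_4 = (x_3 − 1)/2 = -11/21
  x_4 = -11/21;  a_4 = 1;  x_5 = (x_4 − 1)/2 = -16/21
  x_5 = -16/21;  a_5 = 0;  x_6 = (x_5 − 0)/2 = -8/21
Digits: (1, 0, 0, 1, 1, 0).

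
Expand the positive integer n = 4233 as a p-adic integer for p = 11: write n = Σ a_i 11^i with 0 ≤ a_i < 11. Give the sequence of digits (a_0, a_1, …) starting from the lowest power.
(a_0, a_1, …) = (9, 10, 1, 3)

Repeated division by 11 gives the digits low-to-high: 4233 = 9 + 10·11^1 + 1·11^2 + 3·11^3. Digit sequence: (9, 10, 1, 3).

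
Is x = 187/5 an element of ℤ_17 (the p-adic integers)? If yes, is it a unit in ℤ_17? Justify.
x ∈ ℤ_17 but not a unit; v_17(x) = 1 > 0

ℤ_17 = {x ∈ ℚ_17 : v_17(x) ≥ 0} and ℤ_17^× = {x ∈ ℤ_17 : v_17(x) = 0}. Here v_17(187/5) = v_17(num) − v_17(den) = 1; compare against these criteria.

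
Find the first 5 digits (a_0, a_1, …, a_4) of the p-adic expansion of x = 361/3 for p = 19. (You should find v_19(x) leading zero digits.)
(a_0, …, a_4) = (0, 0, 13, 12, 12)

v_19(361/3) = 2, so a_0 = ... = a_1 = 0. Factor out: x = 19^2 · u with u = 1/3 a unit in ℤ_19. Expand u iteratively via a_{v+i} = u_i mod 19, u_{i+1} = (u_i − a_{v+i})/19:
  u_0 = 1/3;  a_2 = 13;  u_1 = (u_0 − 13)/19 = -2/3
  u_1 = -2/3;  a_3 = 12;  u_2 = (u_1 − 12)/19 = -2/3
  u_2 = -2/3;  a_4 = 12;  u_3 = (u_2 − 12)/19 = -2/3
Digits: (0, 0, 13, 12, 12).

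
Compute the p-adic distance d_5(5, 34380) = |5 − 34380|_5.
d_5(5, 34380) = 1/3125

Step 1 — x − y = 5 − 34380 = -34375. Step 2 — v_5(-34375) = 5 (factor: -34375 = −(5^5 · 11); the sign does not affect v_p). Step 3 — |x − y|_5 = 5^{-5} = 1/3125.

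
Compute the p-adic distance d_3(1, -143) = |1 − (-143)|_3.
d_3(1, -143) = 1/9

Step 1 — x − y = 1 − (-143) = 144. Step 2 — v_3(144) = 2 (factor: 144 = (3^2 · 16); the sign does not affect v_p). Step 3 — |x − y|_3 = 3^{-2} = 1/9.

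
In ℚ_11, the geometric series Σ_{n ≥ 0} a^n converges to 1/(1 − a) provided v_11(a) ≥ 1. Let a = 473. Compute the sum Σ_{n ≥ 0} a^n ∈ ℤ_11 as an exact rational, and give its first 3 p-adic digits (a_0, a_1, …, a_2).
Σ a^n = 1/(1 − a) = -1/472;  first 3 digits = (1, 10, 4)

v_11(a) = 1 ≥ 1, so the series converges in ℤ_11 to 1/(1 − a) = 1/(1 − 473) = -1/472. Expand this rational in ℤ_11: compute digits iteratively via d_i = x_i mod 11, x_{i+1} = (x_i − d_i)/11. The first 3 digits are (1, 10, 4).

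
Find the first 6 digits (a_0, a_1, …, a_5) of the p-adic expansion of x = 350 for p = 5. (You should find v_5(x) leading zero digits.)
(a_0, …, a_5) = (0, 0, 4, 2, 0, 0)

v_5(350) = 2, so a_0 = ... = a_1 = 0. Factor out: x = 5^2 · u with u = 14 a unit in ℤ_5. Expand u iteratively via a_{v+i} = u_i mod 5, u_{i+1} = (u_i − a_{v+i})/5:
  u_0 = 14;  a_2 = 4;  u_1 = (u_0 − 4)/5 = 2
  u_1 = 2;  a_3 = 2;  u_2 = (u_1 − 2)/5 = 0
  u_2 = 0;  a_4 = 0;  u_3 = (u_2 − 0)/5 = 0
  u_3 = 0;  a_5 = 0;  u_4 = (u_3 − 0)/5 = 0
Digits: (0, 0, 4, 2, 0, 0).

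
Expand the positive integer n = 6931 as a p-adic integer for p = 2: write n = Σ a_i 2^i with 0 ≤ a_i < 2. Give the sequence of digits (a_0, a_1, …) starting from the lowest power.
(a_0, a_1, …) = (1, 1, 0, 0, 1, 0, 0, 0, 1, 1, 0, 1, 1)

Repeated division by 2 gives the digits low-to-high: 6931 = 1 + 1·2^1 + 1·2^4 + 1·2^8 + 1·2^9 + 1·2^11 + 1·2^12. Digit sequence: (1, 1, 0, 0, 1, 0, 0, 0, 1, 1, 0, 1, 1).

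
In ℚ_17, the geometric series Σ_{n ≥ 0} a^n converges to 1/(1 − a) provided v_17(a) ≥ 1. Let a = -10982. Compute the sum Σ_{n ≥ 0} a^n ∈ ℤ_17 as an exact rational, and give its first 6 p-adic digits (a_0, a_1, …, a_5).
Σ a^n = 1/(1 − a) = 1/10983;  first 6 digits = (1, 0, 13, 14, 15, 16)

v_17(a) = 2 ≥ 1, so the series converges in ℤ_17 to 1/(1 − a) = 1/(1 − (-10982)) = 1/10983. Expand this rational in ℤ_17: compute digits iteratively via d_i = x_i mod 17, x_{i+1} = (x_i − d_i)/17. The first 6 digits are (1, 0, 13, 14, 15, 16).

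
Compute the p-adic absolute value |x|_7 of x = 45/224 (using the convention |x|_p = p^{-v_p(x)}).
|45/224|_7 = 7

Step 1 — compute v_7(x) by factoring powers of 7 out of the numerator and denominator: v_7(45/224) = -1. Step 2 — apply |x|_p = p^{-v_p(x)} = 7^{1} = 7.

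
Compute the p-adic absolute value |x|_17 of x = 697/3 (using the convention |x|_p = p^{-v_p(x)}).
|697/3|_17 = 1/17

Step 1 — compute v_17(x) by factoring powers of 17 out of the numerator and denominator: v_17(697/3) = 1. Step 2 — apply |x|_p = p^{-v_p(x)} = 17^{-1} = 1/17.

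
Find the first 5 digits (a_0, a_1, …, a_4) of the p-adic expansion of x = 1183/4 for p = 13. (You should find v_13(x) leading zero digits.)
(a_0, …, a_4) = (0, 0, 5, 3, 3)

v_13(1183/4) = 2, so a_0 = ... = a_1 = 0. Factor out: x = 13^2 · u with u = 7/4 a unit in ℤ_13. Expand u iteratively via a_{v+i} = u_i mod 13, u_{i+1} = (u_i − a_{v+i})/13:
  u_0 = 7/4;  a_2 = 5;  u_1 = (u_0 − 5)/13 = -1/4
  u_1 = -1/4;  a_3 = 3;  u_2 = (u_1 − 3)/13 = -1/4
  u_2 = -1/4;  a_4 = 3;  u_3 = (u_2 − 3)/13 = -1/4
Digits: (0, 0, 5, 3, 3).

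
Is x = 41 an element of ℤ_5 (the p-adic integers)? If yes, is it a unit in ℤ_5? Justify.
x ∈ ℤ_5^× (unit); v_5(x) = 0

ℤ_5 = {x ∈ ℚ_5 : v_5(x) ≥ 0} and ℤ_5^× = {x ∈ ℤ_5 : v_5(x) = 0}. Here v_5(41) = v_5(num) − v_5(den) = 0; compare against these criteria.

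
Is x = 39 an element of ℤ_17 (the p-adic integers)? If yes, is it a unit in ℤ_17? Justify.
x ∈ ℤ_17^× (unit); v_17(x) = 0

ℤ_17 = {x ∈ ℚ_17 : v_17(x) ≥ 0} and ℤ_17^× = {x ∈ ℤ_17 : v_17(x) = 0}. Here v_17(39) = v_17(num) − v_17(den) = 0; compare against these criteria.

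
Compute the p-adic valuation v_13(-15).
v_13(-15) = 0

v_13(n) is the largest exponent k such that 13^k divides n. Factor out: -15 = -13^0 · 15. (Sign doesn't affect v_p.) So v_13(-15) = 0.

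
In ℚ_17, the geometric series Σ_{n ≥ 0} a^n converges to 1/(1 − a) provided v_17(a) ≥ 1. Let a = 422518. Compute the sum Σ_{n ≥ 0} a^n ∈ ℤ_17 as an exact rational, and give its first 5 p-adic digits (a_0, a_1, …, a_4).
Σ a^n = 1/(1 − a) = -1/422517;  first 5 digits = (1, 0, 0, 1, 5)

v_17(a) = 3 ≥ 1, so the series converges in ℤ_17 to 1/(1 − a) = 1/(1 − 422518) = -1/422517. Expand this rational in ℤ_17: compute digits iteratively via d_i = x_i mod 17, x_{i+1} = (x_i − d_i)/17. The first 5 digits are (1, 0, 0, 1, 5).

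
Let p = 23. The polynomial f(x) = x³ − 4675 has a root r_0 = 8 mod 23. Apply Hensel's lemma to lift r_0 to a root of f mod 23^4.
r_3 = 27309 (mod 279841)

Hensel: r_{i+1} = r_i − f(r_i)/f′(r_i) mod 23^{i+2}, where f′(x) = 3x². Iterate:
  r_0 = 8 (mod 23)
  r_1 = 330 (mod 529)
  r_2 = 2975 (mod 12167)
  r_3 = 27309 (mod 279841)
Final: r = 27309 with f(r) ≡ 0 mod 23^4.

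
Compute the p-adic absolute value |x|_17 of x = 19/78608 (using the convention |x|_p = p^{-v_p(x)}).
|19/78608|_17 = 4913

Step 1 — compute v_17(x) by factoring powers of 17 out of the numerator and denominator: v_17(19/78608) = -3. Step 2 — apply |x|_p = p^{-v_p(x)} = 17^{3} = 4913.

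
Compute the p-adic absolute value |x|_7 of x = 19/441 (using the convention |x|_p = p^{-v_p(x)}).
|19/441|_7 = 49

Step 1 — compute v_7(x) by factoring powers of 7 out of the numerator and denominator: v_7(19/441) = -2. Step 2 — apply |x|_p = p^{-v_p(x)} = 7^{2} = 49.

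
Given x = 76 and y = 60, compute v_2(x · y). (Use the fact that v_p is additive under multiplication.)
v_2(4560) = 4

v_p(x) = 2 (factor: 76 = 2^2 · 19); v_p(y) = 2 (factor: 60 = 2^2 · 15). Additivity: v_p(xy) = v_p(x) + v_p(y) = 2 + 2 = 4. (Direct check: xy = 4560 = 2^4 · (285).)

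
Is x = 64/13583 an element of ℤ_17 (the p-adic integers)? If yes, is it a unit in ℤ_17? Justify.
x ∉ ℤ_17 (v_17(x) = -2 < 0)

ℤ_17 = {x ∈ ℚ_17 : v_17(x) ≥ 0} and ℤ_17^× = {x ∈ ℤ_17 : v_17(x) = 0}. Here v_17(64/13583) = v_17(num) − v_17(den) = -2; compare against these criteria.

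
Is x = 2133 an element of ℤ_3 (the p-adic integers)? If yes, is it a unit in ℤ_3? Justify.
x ∈ ℤ_3 but not a unit; v_3(x) = 3 > 0

ℤ_3 = {x ∈ ℚ_3 : v_3(x) ≥ 0} and ℤ_3^× = {x ∈ ℤ_3 : v_3(x) = 0}. Here v_3(2133) = v_3(num) − v_3(den) = 3; compare against these criteria.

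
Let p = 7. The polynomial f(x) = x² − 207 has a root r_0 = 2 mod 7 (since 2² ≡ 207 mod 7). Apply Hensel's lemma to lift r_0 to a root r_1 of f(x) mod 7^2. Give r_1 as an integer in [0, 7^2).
r_1 = 16 (mod 49)

Hensel's recurrence: r_{i+1} = r_i − f(r_i)·(f′(r_i))^{-1} mod 7^{i+2}, with f′(x) = 2x. Iterate:
  r_0 = 2 (mod 7)
  r_1 = 16 (mod 49)
Final: r_1 = 16, and one checks f(r_1) ≡ 0 mod 7^2.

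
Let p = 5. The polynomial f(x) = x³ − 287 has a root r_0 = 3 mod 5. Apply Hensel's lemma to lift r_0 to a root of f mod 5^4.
r_3 = 583 (mod 625)

Hensel: r_{i+1} = r_i − f(r_i)/f′(r_i) mod 5^{i+2}, where f′(x) = 3x². Iterate:
  r_0 = 3 (mod 5)
  r_1 = 8 (mod 25)
  r_2 = 83 (mod 125)
  r_3 = 583 (mod 625)
Final: r = 583 with f(r) ≡ 0 mod 5^4.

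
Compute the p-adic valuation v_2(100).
v_2(100) = 2

v_2(n) is the largest exponent k such that 2^k divides n. Factor out: 100 = 2^2 · 25. (Sign doesn't affect v_p.) So v_2(100) = 2.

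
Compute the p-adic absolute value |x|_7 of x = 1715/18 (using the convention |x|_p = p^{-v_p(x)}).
|1715/18|_7 = 1/343

Step 1 — compute v_7(x) by factoring powers of 7 out of the numerator and denominator: v_7(1715/18) = 3. Step 2 — apply |x|_p = p^{-v_p(x)} = 7^{-3} = 1/343.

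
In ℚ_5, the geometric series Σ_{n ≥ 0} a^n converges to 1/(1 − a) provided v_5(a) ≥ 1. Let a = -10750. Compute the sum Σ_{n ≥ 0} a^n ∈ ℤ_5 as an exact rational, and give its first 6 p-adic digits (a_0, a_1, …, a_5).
Σ a^n = 1/(1 − a) = 1/10751;  first 6 digits = (1, 0, 0, 4, 2, 1)

v_5(a) = 3 ≥ 1, so the series converges in ℤ_5 to 1/(1 − a) = 1/(1 − (-10750)) = 1/10751. Expand this rational in ℤ_5: compute digits iteratively via d_i = x_i mod 5, x_{i+1} = (x_i − d_i)/5. The first 6 digits are (1, 0, 0, 4, 2, 1).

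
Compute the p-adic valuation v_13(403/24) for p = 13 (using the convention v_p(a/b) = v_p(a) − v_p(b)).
v_13(403/24) = 1

Factor powers of 13 from the numerator and denominator of the reduced fraction: 403 = 13^1 · 31 and 24 = 13^0 · 24. Apply v_p(a/b) = v_p(a) − v_p(b): v_13(403/24) = 1 − 0 = 1.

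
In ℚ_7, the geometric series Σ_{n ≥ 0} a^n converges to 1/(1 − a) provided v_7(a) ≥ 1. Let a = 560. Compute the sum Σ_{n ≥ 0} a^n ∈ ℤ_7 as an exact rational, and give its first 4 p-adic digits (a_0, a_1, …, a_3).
Σ a^n = 1/(1 − a) = -1/559;  first 4 digits = (1, 3, 6, 4)

v_7(a) = 1 ≥ 1, so the series converges in ℤ_7 to 1/(1 − a) = 1/(1 − 560) = -1/559. Expand this rational in ℤ_7: compute digits iteratively via d_i = x_i mod 7, x_{i+1} = (x_i − d_i)/7. The first 4 digits are (1, 3, 6, 4).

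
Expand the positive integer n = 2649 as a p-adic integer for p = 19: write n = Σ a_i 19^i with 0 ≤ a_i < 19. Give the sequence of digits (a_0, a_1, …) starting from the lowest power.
(a_0, a_1, …) = (8, 6, 7)

Repeated division by 19 gives the digits low-to-high: 2649 = 8 + 6·19^1 + 7·19^2. Digit sequence: (8, 6, 7).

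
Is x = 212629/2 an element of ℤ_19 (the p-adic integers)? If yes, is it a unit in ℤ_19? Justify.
x ∈ ℤ_19 but not a unit; v_19(x) = 3 > 0

ℤ_19 = {x ∈ ℚ_19 : v_19(x) ≥ 0} and ℤ_19^× = {x ∈ ℤ_19 : v_19(x) = 0}. Here v_19(212629/2) = v_19(num) − v_19(den) = 3; compare against these criteria.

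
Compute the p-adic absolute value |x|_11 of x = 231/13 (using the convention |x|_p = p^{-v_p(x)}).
|231/13|_11 = 1/11

Step 1 — compute v_11(x) by factoring powers of 11 out of the numerator and denominator: v_11(231/13) = 1. Step 2 — apply |x|_p = p^{-v_p(x)} = 11^{-1} = 1/11.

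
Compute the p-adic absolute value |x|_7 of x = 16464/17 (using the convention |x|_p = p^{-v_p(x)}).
|16464/17|_7 = 1/343

Step 1 — compute v_7(x) by factoring powers of 7 out of the numerator and denominator: v_7(16464/17) = 3. Step 2 — apply |x|_p = p^{-v_p(x)} = 7^{-3} = 1/343.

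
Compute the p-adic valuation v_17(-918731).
v_17(-918731) = 4

v_17(n) is the largest exponent k such that 17^k divides n. Factor out: -918731 = -17^4 · 11. (Sign doesn't affect v_p.) So v_17(-918731) = 4.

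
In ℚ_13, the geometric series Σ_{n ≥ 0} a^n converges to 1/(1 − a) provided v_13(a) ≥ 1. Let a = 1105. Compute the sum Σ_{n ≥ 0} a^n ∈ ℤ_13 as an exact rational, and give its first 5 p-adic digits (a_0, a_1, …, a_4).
Σ a^n = 1/(1 − a) = -1/1104;  first 5 digits = (1, 7, 3, 2, 11)

v_13(a) = 1 ≥ 1, so the series converges in ℤ_13 to 1/(1 − a) = 1/(1 − 1105) = -1/1104. Expand this rational in ℤ_13: compute digits iteratively via d_i = x_i mod 13, x_{i+1} = (x_i − d_i)/13. The first 5 digits are (1, 7, 3, 2, 11).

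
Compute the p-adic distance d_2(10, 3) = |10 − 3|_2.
d_2(10, 3) = 1

Step 1 — x − y = 10 − 3 = 7. Step 2 — v_2(7) = 0 (factor: 7 = (2^0 · 7); the sign does not affect v_p). Step 3 — |x − y|_2 = 2^{0} = 1.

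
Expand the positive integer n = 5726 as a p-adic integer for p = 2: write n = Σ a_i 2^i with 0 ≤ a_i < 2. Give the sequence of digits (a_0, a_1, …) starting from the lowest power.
(a_0, a_1, …) = (0, 1, 1, 1, 1, 0, 1, 0, 0, 1, 1, 0, 1)

Repeated division by 2 gives the digits low-to-high: 5726 = 1·2^1 + 1·2^2 + 1·2^3 + 1·2^4 + 1·2^6 + 1·2^9 + 1·2^10 + 1·2^12. Digit sequence: (0, 1, 1, 1, 1, 0, 1, 0, 0, 1, 1, 0, 1).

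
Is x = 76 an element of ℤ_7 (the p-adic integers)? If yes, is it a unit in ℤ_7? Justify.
x ∈ ℤ_7^× (unit); v_7(x) = 0

ℤ_7 = {x ∈ ℚ_7 : v_7(x) ≥ 0} and ℤ_7^× = {x ∈ ℤ_7 : v_7(x) = 0}. Here v_7(76) = v_7(num) − v_7(den) = 0; compare against these criteria.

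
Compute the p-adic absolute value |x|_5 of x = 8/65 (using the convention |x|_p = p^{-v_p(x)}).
|8/65|_5 = 5

Step 1 — compute v_5(x) by factoring powers of 5 out of the numerator and denominator: v_5(8/65) = -1. Step 2 — apply |x|_p = p^{-v_p(x)} = 5^{1} = 5.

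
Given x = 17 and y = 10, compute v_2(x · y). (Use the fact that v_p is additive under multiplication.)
v_2(170) = 1

v_p(x) = 0 (factor: 17 = 2^0 · 17); v_p(y) = 1 (factor: 10 = 2^1 · 5). Additivity: v_p(xy) = v_p(x) + v_p(y) = 0 + 1 = 1. (Direct check: xy = 170 = 2^1 · (85).)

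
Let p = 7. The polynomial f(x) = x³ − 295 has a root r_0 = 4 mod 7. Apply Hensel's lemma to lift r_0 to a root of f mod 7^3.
r_2 = 67 (mod 343)

Hensel: r_{i+1} = r_i − f(r_i)/f′(r_i) mod 7^{i+2}, where f′(x) = 3x². Iterate:
  r_0 = 4 (mod 7)
  r_1 = 18 (mod 49)
  r_2 = 67 (mod 343)
Final: r = 67 with f(r) ≡ 0 mod 7^3.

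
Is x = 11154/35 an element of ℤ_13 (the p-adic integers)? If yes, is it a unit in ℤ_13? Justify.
x ∈ ℤ_13 but not a unit; v_13(x) = 2 > 0

ℤ_13 = {x ∈ ℚ_13 : v_13(x) ≥ 0} and ℤ_13^× = {x ∈ ℤ_13 : v_13(x) = 0}. Here v_13(11154/35) = v_13(num) − v_13(den) = 2; compare against these criteria.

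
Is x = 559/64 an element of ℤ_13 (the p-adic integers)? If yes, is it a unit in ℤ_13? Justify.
x ∈ ℤ_13 but not a unit; v_13(x) = 1 > 0

ℤ_13 = {x ∈ ℚ_13 : v_13(x) ≥ 0} and ℤ_13^× = {x ∈ ℤ_13 : v_13(x) = 0}. Here v_13(559/64) = v_13(num) − v_13(den) = 1; compare against these criteria.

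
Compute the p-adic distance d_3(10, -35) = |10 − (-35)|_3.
d_3(10, -35) = 1/9

Step 1 — x − y = 10 − (-35) = 45. Step 2 — v_3(45) = 2 (factor: 45 = (3^2 · 5); the sign does not affect v_p). Step 3 — |x − y|_3 = 3^{-2} = 1/9.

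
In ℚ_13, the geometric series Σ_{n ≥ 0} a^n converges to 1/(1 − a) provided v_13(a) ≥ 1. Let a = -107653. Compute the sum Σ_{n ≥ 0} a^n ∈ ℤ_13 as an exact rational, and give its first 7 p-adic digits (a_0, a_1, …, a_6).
Σ a^n = 1/(1 − a) = 1/107654;  first 7 digits = (1, 0, 0, 3, 9, 12, 8)

v_13(a) = 3 ≥ 1, so the series converges in ℤ_13 to 1/(1 − a) = 1/(1 − (-107653)) = 1/107654. Expand this rational in ℤ_13: compute digits iteratively via d_i = x_i mod 13, x_{i+1} = (x_i − d_i)/13. The first 7 digits are (1, 0, 0, 3, 9, 12, 8).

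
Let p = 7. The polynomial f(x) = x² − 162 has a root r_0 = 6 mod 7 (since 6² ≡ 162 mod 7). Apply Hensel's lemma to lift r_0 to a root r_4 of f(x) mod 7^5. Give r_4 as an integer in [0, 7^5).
r_4 = 7489 (mod 16807)

Hensel's recurrence: r_{i+1} = r_i − f(r_i)·(f′(r_i))^{-1} mod 7^{i+2}, with f′(x) = 2x. Iterate:
  r_0 = 6 (mod 7)
  r_1 = 41 (mod 49)
  r_2 = 286 (mod 343)
  r_3 = 286 (mod 2401)
  r_4 = 7489 (mod 16807)
Final: r_4 = 7489, and one checks f(r_4) ≡ 0 mod 7^5.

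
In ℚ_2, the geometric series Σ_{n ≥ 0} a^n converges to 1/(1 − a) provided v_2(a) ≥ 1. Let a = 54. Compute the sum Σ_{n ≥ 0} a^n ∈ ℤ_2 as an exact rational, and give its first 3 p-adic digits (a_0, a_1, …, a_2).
Σ a^n = 1/(1 − a) = -1/53;  first 3 digits = (1, 1, 0)

v_2(a) = 1 ≥ 1, so the series converges in ℤ_2 to 1/(1 − a) = 1/(1 − 54) = -1/53. Expand this rational in ℤ_2: compute digits iteratively via d_i = x_i mod 2, x_{i+1} = (x_i − d_i)/2. The first 3 digits are (1, 1, 0).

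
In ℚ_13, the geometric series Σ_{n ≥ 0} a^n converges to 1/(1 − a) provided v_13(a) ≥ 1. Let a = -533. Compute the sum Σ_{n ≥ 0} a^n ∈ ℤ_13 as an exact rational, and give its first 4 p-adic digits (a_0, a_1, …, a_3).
Σ a^n = 1/(1 − a) = 1/534;  first 4 digits = (1, 11, 0, 4)

v_13(a) = 1 ≥ 1, so the series converges in ℤ_13 to 1/(1 − a) = 1/(1 − (-533)) = 1/534. Expand this rational in ℤ_13: compute digits iteratively via d_i = x_i mod 13, x_{i+1} = (x_i − d_i)/13. The first 4 digits are (1, 11, 0, 4).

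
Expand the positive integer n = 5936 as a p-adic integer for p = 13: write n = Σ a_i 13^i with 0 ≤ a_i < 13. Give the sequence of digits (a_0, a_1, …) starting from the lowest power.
(a_0, a_1, …) = (8, 1, 9, 2)

Repeated division by 13 gives the digits low-to-high: 5936 = 8 + 1·13^1 + 9·13^2 + 2·13^3. Digit sequence: (8, 1, 9, 2).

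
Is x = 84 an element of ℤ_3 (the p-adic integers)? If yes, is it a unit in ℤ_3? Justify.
x ∈ ℤ_3 but not a unit; v_3(x) = 1 > 0

ℤ_3 = {x ∈ ℚ_3 : v_3(x) ≥ 0} and ℤ_3^× = {x ∈ ℤ_3 : v_3(x) = 0}. Here v_3(84) = v_3(num) − v_3(den) = 1; compare against these criteria.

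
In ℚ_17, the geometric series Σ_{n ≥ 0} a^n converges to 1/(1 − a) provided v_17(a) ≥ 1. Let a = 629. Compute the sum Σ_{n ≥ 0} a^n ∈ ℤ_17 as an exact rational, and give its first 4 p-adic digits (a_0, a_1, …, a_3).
Σ a^n = 1/(1 − a) = -1/628;  first 4 digits = (1, 3, 11, 5)

v_17(a) = 1 ≥ 1, so the series converges in ℤ_17 to 1/(1 − a) = 1/(1 − 629) = -1/628. Expand this rational in ℤ_17: compute digits iteratively via d_i = x_i mod 17, x_{i+1} = (x_i − d_i)/17. The first 4 digits are (1, 3, 11, 5).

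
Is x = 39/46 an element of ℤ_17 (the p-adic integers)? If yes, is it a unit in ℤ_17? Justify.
x ∈ ℤ_17^× (unit); v_17(x) = 0

ℤ_17 = {x ∈ ℚ_17 : v_17(x) ≥ 0} and ℤ_17^× = {x ∈ ℤ_17 : v_17(x) = 0}. Here v_17(39/46) = v_17(num) − v_17(den) = 0; compare against these criteria.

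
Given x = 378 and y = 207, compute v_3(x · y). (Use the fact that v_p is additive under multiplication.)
v_3(78246) = 5

v_p(x) = 3 (factor: 378 = 3^3 · 14); v_p(y) = 2 (factor: 207 = 3^2 · 23). Additivity: v_p(xy) = v_p(x) + v_p(y) = 3 + 2 = 5. (Direct check: xy = 78246 = 3^5 · (322).)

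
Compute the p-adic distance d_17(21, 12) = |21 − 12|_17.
d_17(21, 12) = 1

Step 1 — x − y = 21 − 12 = 9. Step 2 — v_17(9) = 0 (factor: 9 = (17^0 · 9); the sign does not affect v_p). Step 3 — |x − y|_17 = 17^{0} = 1.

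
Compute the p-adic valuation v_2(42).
v_2(42) = 1

v_2(n) is the largest exponent k such that 2^k divides n. Factor out: 42 = 2^1 · 21. (Sign doesn't affect v_p.) So v_2(42) = 1.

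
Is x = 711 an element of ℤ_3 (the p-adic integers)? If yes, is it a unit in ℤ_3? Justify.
x ∈ ℤ_3 but not a unit; v_3(x) = 2 > 0

ℤ_3 = {x ∈ ℚ_3 : v_3(x) ≥ 0} and ℤ_3^× = {x ∈ ℤ_3 : v_3(x) = 0}. Here v_3(711) = v_3(num) − v_3(den) = 2; compare against these criteria.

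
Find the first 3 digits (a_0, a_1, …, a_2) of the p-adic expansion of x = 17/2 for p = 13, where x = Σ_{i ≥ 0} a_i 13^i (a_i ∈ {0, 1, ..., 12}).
(a_0, …, a_2) = (2, 7, 6)

v_13(17/2) = 0 (numerator and denominator both coprime to 13), so x ∈ ℤ_13^×. Compute digits iteratively via a_i = x_i mod 13, x_{i+1} = (x_i − a_i)/13, with x_0 = x:
  x_0 = 17/2;  a_0 = 2;  x_1 = (x_0 − 2)/13 = 1/2
  x_1 = 1/2;  a_1 = 7;  x_2 = (x_1 − 7)/13 = -1/2
  x_2 = -1/2;  a_2 = 6;  x_3 = (x_2 − 6)/13 = -1/2
Digits: (2, 7, 6).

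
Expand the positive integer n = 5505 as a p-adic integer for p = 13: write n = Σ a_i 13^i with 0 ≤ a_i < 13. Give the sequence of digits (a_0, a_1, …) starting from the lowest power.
(a_0, a_1, …) = (6, 7, 6, 2)

Repeated division by 13 gives the digits low-to-high: 5505 = 6 + 7·13^1 + 6·13^2 + 2·13^3. Digit sequence: (6, 7, 6, 2).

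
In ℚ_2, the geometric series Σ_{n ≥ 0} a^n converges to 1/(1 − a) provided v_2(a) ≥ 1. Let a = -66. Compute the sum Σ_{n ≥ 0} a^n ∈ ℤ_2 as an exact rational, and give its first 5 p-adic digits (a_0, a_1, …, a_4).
Σ a^n = 1/(1 − a) = 1/67;  first 5 digits = (1, 1, 0, 1, 0)

v_2(a) = 1 ≥ 1, so the series converges in ℤ_2 to 1/(1 − a) = 1/(1 − (-66)) = 1/67. Expand this rational in ℤ_2: compute digits iteratively via d_i = x_i mod 2, x_{i+1} = (x_i − d_i)/2. The first 5 digits are (1, 1, 0, 1, 0).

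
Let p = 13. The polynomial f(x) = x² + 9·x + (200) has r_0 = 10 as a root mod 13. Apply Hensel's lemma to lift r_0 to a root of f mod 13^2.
r_1 = 49 (mod 169)

Hensel: r_{i+1} = r_i − f(r_i)·(f′(r_i))^{-1} mod 13^{i+2}, f′(x) = 2x + 9. Iterate:
  r_0 = 10 (mod 13)
  r_1 = 49 (mod 169)
Final: r = 49 satisfies f(r) ≡ 0 mod 13^2.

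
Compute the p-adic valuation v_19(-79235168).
v_19(-79235168) = 5

v_19(n) is the largest exponent k such that 19^k divides n. Factor out: -79235168 = -19^5 · 32. (Sign doesn't affect v_p.) So v_19(-79235168) = 5.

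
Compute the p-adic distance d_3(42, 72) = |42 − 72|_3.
d_3(42, 72) = 1/3

Step 1 — x − y = 42 − 72 = -30. Step 2 — v_3(-30) = 1 (factor: -30 = −(3^1 · 10); the sign does not affect v_p). Step 3 — |x − y|_3 = 3^{-1} = 1/3.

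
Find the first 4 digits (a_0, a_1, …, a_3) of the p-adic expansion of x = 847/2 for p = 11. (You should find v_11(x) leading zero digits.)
(a_0, …, a_3) = (0, 0, 9, 5)

v_11(847/2) = 2, so a_0 = ... = a_1 = 0. Factor out: x = 11^2 · u with u = 7/2 a unit in ℤ_11. Expand u iteratively via a_{v+i} = u_i mod 11, u_{i+1} = (u_i − a_{v+i})/11:
  u_0 = 7/2;  a_2 = 9;  u_1 = (u_0 − 9)/11 = -1/2
  u_1 = -1/2;  a_3 = 5;  u_2 = (u_1 − 5)/11 = -1/2
Digits: (0, 0, 9, 5).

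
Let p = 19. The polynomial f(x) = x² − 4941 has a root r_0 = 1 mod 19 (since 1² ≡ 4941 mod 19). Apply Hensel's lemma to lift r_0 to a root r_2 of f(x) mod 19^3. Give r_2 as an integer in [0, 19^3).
r_2 = 4276 (mod 6859)

Hensel's recurrence: r_{i+1} = r_i − f(r_i)·(f′(r_i))^{-1} mod 19^{i+2}, with f′(x) = 2x. Iterate:
  r_0 = 1 (mod 19)
  r_1 = 305 (mod 361)
  r_2 = 4276 (mod 6859)
Final: r_2 = 4276, and one checks f(r_2) ≡ 0 mod 19^3.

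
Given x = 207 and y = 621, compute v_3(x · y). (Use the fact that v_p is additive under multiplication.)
v_3(128547) = 5

v_p(x) = 2 (factor: 207 = 3^2 · 23); v_p(y) = 3 (factor: 621 = 3^3 · 23). Additivity: v_p(xy) = v_p(x) + v_p(y) = 2 + 3 = 5. (Direct check: xy = 128547 = 3^5 · (529).)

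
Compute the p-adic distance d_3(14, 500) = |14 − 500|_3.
d_3(14, 500) = 1/243

Step 1 — x − y = 14 − 500 = -486. Step 2 — v_3(-486) = 5 (factor: -486 = −(3^5 · 2); the sign does not affect v_p). Step 3 — |x − y|_3 = 3^{-5} = 1/243.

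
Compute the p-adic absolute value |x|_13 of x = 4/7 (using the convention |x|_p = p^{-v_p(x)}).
|4/7|_13 = 1

Step 1 — compute v_13(x) by factoring powers of 13 out of the numerator and denominator: v_13(4/7) = 0. Step 2 — apply |x|_p = p^{-v_p(x)} = 13^{0} = 1.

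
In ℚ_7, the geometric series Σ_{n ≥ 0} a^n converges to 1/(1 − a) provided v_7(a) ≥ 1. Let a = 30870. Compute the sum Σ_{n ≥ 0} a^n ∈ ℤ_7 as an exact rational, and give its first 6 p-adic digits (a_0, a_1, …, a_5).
Σ a^n = 1/(1 − a) = -1/30869;  first 6 digits = (1, 0, 0, 6, 5, 1)

v_7(a) = 3 ≥ 1, so the series converges in ℤ_7 to 1/(1 − a) = 1/(1 − 30870) = -1/30869. Expand this rational in ℤ_7: compute digits iteratively via d_i = x_i mod 7, x_{i+1} = (x_i − d_i)/7. The first 6 digits are (1, 0, 0, 6, 5, 1).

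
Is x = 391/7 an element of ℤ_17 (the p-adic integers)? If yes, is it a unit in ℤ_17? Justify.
x ∈ ℤ_17 but not a unit; v_17(x) = 1 > 0

ℤ_17 = {x ∈ ℚ_17 : v_17(x) ≥ 0} and ℤ_17^× = {x ∈ ℤ_17 : v_17(x) = 0}. Here v_17(391/7) = v_17(num) − v_17(den) = 1; compare against these criteria.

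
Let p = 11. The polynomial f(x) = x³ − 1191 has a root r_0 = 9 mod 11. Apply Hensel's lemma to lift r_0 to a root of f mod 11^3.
r_2 = 713 (mod 1331)

Hensel: r_{i+1} = r_i − f(r_i)/f′(r_i) mod 11^{i+2}, where f′(x) = 3x². Iterate:
  r_0 = 9 (mod 11)
  r_1 = 108 (mod 121)
  r_2 = 713 (mod 1331)
Final: r = 713 with f(r) ≡ 0 mod 11^3.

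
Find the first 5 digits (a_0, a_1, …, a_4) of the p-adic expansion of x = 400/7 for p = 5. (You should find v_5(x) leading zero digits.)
(a_0, …, a_4) = (0, 0, 3, 2, 1)

v_5(400/7) = 2, so a_0 = ... = a_1 = 0. Factor out: x = 5^2 · u with u = 16/7 a unit in ℤ_5. Expand u iteratively via a_{v+i} = u_i mod 5, u_{i+1} = (u_i − a_{v+i})/5:
  u_0 = 16/7;  a_2 = 3;  u_1 = (u_0 − 3)/5 = -1/7
  u_1 = -1/7;  a_3 = 2;  u_2 = (u_1 − 2)/5 = -3/7
  u_2 = -3/7;  a_4 = 1;  u_3 = (u_2 − 1)/5 = -2/7
Digits: (0, 0, 3, 2, 1).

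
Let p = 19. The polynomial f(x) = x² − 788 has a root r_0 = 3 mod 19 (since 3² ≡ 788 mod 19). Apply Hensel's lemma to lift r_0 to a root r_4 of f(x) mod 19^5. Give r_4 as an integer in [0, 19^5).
r_4 = 1385350 (mod 2476099)

Hensel's recurrence: r_{i+1} = r_i − f(r_i)·(f′(r_i))^{-1} mod 19^{i+2}, with f′(x) = 2x. Iterate:
  r_0 = 3 (mod 19)
  r_1 = 193 (mod 361)
  r_2 = 6691 (mod 6859)
  r_3 = 82140 (mod 130321)
  r_4 = 1385350 (mod 2476099)
Final: r_4 = 1385350, and one checks f(r_4) ≡ 0 mod 19^5.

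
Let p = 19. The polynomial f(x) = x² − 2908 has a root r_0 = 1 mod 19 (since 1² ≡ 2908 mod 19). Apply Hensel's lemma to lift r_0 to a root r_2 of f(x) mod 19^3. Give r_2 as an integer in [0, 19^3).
r_2 = 552 (mod 6859)

Hensel's recurrence: r_{i+1} = r_i − f(r_i)·(f′(r_i))^{-1} mod 19^{i+2}, with f′(x) = 2x. Iterate:
  r_0 = 1 (mod 19)
  r_1 = 191 (mod 361)
  r_2 = 552 (mod 6859)
Final: r_2 = 552, and one checks f(r_2) ≡ 0 mod 19^3.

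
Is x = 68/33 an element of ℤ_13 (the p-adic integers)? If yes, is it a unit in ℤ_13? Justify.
x ∈ ℤ_13^× (unit); v_13(x) = 0

ℤ_13 = {x ∈ ℚ_13 : v_13(x) ≥ 0} and ℤ_13^× = {x ∈ ℤ_13 : v_13(x) = 0}. Here v_13(68/33) = v_13(num) − v_13(den) = 0; compare against these criteria.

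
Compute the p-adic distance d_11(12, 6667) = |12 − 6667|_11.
d_11(12, 6667) = 1/1331

Step 1 — x − y = 12 − 6667 = -6655. Step 2 — v_11(-6655) = 3 (factor: -6655 = −(11^3 · 5); the sign does not affect v_p). Step 3 — |x − y|_11 = 11^{-3} = 1/1331.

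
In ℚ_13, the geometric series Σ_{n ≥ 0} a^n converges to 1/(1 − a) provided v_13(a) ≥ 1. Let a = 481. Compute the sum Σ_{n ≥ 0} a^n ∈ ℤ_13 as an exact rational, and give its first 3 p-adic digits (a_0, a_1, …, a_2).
Σ a^n = 1/(1 − a) = -1/480;  first 3 digits = (1, 11, 6)

v_13(a) = 1 ≥ 1, so the series converges in ℤ_13 to 1/(1 − a) = 1/(1 − 481) = -1/480. Expand this rational in ℤ_13: compute digits iteratively via d_i = x_i mod 13, x_{i+1} = (x_i − d_i)/13. The first 3 digits are (1, 11, 6).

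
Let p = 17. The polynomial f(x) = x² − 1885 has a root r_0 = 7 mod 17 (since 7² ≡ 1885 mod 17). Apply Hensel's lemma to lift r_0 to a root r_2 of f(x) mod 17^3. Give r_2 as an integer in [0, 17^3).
r_2 = 2863 (mod 4913)

Hensel's recurrence: r_{i+1} = r_i − f(r_i)·(f′(r_i))^{-1} mod 17^{i+2}, with f′(x) = 2x. Iterate:
  r_0 = 7 (mod 17)
  r_1 = 262 (mod 289)
  r_2 = 2863 (mod 4913)
Final: r_2 = 2863, and one checks f(r_2) ≡ 0 mod 17^3.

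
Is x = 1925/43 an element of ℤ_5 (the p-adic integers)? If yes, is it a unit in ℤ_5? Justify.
x ∈ ℤ_5 but not a unit; v_5(x) = 2 > 0

ℤ_5 = {x ∈ ℚ_5 : v_5(x) ≥ 0} and ℤ_5^× = {x ∈ ℤ_5 : v_5(x) = 0}. Here v_5(1925/43) = v_5(num) − v_5(den) = 2; compare against these criteria.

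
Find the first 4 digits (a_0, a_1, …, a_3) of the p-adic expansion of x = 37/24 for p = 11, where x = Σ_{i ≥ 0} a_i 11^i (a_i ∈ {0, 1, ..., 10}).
(a_0, …, a_3) = (2, 5, 0, 5)

v_11(37/24) = 0 (numerator and denominator both coprime to 11), so x ∈ ℤ_11^×. Compute digits iteratively via a_i = x_i mod 11, x_{i+1} = (x_i − a_i)/11, with x_0 = x:
  x_0 = 37/24;  a_0 = 2;  x_1 = (x_0 − 2)/11 = -1/24
  x_1 = -1/24;  a_1 = 5;  x_2 = (x_1 − 5)/11 = -11/24
  x_2 = -11/24;  a_2 = 0;  x_3 = (x_2 − 0)/11 = -1/24
  x_3 = -1/24;  a_3 = 5;  x_4 = (x_3 − 5)/11 = -11/24
Digits: (2, 5, 0, 5).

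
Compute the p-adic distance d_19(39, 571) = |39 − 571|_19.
d_19(39, 571) = 1/19

Step 1 — x − y = 39 − 571 = -532. Step 2 — v_19(-532) = 1 (factor: -532 = −(19^1 · 28); the sign does not affect v_p). Step 3 — |x − y|_19 = 19^{-1} = 1/19.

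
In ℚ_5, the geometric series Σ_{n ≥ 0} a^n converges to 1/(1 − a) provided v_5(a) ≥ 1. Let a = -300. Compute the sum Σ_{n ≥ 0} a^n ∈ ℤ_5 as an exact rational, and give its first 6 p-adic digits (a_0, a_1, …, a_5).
Σ a^n = 1/(1 − a) = 1/301;  first 6 digits = (1, 0, 3, 2, 3, 3)

v_5(a) = 2 ≥ 1, so the series converges in ℤ_5 to 1/(1 − a) = 1/(1 − (-300)) = 1/301. Expand this rational in ℤ_5: compute digits iteratively via d_i = x_i mod 5, x_{i+1} = (x_i − d_i)/5. The first 6 digits are (1, 0, 3, 2, 3, 3).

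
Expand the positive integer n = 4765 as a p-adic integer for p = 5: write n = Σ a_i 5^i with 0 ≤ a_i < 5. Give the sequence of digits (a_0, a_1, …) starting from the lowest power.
(a_0, a_1, …) = (0, 3, 0, 3, 2, 1)

Repeated division by 5 gives the digits low-to-high: 4765 = 3·5^1 + 3·5^3 + 2·5^4 + 1·5^5. Digit sequence: (0, 3, 0, 3, 2, 1).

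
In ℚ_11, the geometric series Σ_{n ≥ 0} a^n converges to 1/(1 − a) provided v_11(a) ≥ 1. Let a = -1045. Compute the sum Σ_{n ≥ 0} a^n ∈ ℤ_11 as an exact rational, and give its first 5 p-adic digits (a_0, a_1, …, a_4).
Σ a^n = 1/(1 − a) = 1/1046;  first 5 digits = (1, 4, 7, 3, 3)

v_11(a) = 1 ≥ 1, so the series converges in ℤ_11 to 1/(1 − a) = 1/(1 − (-1045)) = 1/1046. Expand this rational in ℤ_11: compute digits iteratively via d_i = x_i mod 11, x_{i+1} = (x_i − d_i)/11. The first 5 digits are (1, 4, 7, 3, 3).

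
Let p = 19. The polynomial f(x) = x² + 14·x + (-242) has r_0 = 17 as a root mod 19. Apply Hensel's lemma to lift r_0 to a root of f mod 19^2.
r_1 = 169 (mod 361)

Hensel: r_{i+1} = r_i − f(r_i)·(f′(r_i))^{-1} mod 19^{i+2}, f′(x) = 2x + 14. Iterate:
  r_0 = 17 (mod 19)
  r_1 = 169 (mod 361)
Final: r = 169 satisfies f(r) ≡ 0 mod 19^2.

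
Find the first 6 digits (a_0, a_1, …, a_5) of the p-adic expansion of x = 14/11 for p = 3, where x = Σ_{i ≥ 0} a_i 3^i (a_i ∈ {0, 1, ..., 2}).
(a_0, …, a_5) = (1, 2, 1, 0, 2, 2)

v_3(14/11) = 0 (numerator and denominator both coprime to 3), so x ∈ ℤ_3^×. Compute digits iteratively via a_i = x_i mod 3, x_{i+1} = (x_i − a_i)/3, with x_0 = x:
  x_0 = 14/11;  a_0 = 1;  x_1 = (x_0 − 1)/3 = 1/11
  x_1 = 1/11;  a_1 = 2;  x_2 = (x_1 − 2)/3 = -7/11
  x_2 = -7/11;  a_2 = 1;  x_3 = (x_2 − 1)/3 = -6/11
  x_3 = -6/11;  a_3 = 0;  x_4 = (x_3 − 0)/3 = -2/11
  x_4 = -2/11;  a_4 = 2;  x_5 = (x_4 − 2)/3 = -8/11
  x_5 = -8/11;  a_5 = 2;  x_6 = (x_5 − 2)/3 = -10/11
Digits: (1, 2, 1, 0, 2, 2).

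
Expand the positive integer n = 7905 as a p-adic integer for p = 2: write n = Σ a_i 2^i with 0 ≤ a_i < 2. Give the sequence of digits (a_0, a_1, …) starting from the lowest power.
(a_0, a_1, …) = (1, 0, 0, 0, 0, 1, 1, 1, 0, 1, 1, 1, 1)

Repeated division by 2 gives the digits low-to-high: 7905 = 1 + 1·2^5 + 1·2^6 + 1·2^7 + 1·2^9 + 1·2^10 + 1·2^11 + 1·2^12. Digit sequence: (1, 0, 0, 0, 0, 1, 1, 1, 0, 1, 1, 1, 1).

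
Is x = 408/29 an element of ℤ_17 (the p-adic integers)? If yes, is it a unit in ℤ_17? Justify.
x ∈ ℤ_17 but not a unit; v_17(x) = 1 > 0

ℤ_17 = {x ∈ ℚ_17 : v_17(x) ≥ 0} and ℤ_17^× = {x ∈ ℤ_17 : v_17(x) = 0}. Here v_17(408/29) = v_17(num) − v_17(den) = 1; compare against these criteria.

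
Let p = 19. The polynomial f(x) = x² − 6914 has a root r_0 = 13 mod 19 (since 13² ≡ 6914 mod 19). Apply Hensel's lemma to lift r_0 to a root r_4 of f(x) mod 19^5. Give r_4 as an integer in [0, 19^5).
r_4 = 274563 (mod 2476099)

Hensel's recurrence: r_{i+1} = r_i − f(r_i)·(f′(r_i))^{-1} mod 19^{i+2}, with f′(x) = 2x. Iterate:
  r_0 = 13 (mod 19)
  r_1 = 203 (mod 361)
  r_2 = 203 (mod 6859)
  r_3 = 13921 (mod 130321)
  r_4 = 274563 (mod 2476099)
Final: r_4 = 274563, and one checks f(r_4) ≡ 0 mod 19^5.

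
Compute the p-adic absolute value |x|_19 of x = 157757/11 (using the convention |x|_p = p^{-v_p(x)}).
|157757/11|_19 = 1/6859

Step 1 — compute v_19(x) by factoring powers of 19 out of the numerator and denominator: v_19(157757/11) = 3. Step 2 — apply |x|_p = p^{-v_p(x)} = 19^{-3} = 1/6859.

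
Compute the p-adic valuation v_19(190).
v_19(190) = 1

v_19(n) is the largest exponent k such that 19^k divides n. Factor out: 190 = 19^1 · 10. (Sign doesn't affect v_p.) So v_19(190) = 1.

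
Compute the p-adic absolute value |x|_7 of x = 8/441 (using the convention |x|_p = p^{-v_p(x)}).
|8/441|_7 = 49

Step 1 — compute v_7(x) by factoring powers of 7 out of the numerator and denominator: v_7(8/441) = -2. Step 2 — apply |x|_p = p^{-v_p(x)} = 7^{2} = 49.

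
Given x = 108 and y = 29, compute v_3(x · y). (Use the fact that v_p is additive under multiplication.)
v_3(3132) = 3

v_p(x) = 3 (factor: 108 = 3^3 · 4); v_p(y) = 0 (factor: 29 = 3^0 · 29). Additivity: v_p(xy) = v_p(x) + v_p(y) = 3 + 0 = 3. (Direct check: xy = 3132 = 3^3 · (116).)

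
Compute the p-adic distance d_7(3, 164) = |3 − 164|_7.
d_7(3, 164) = 1/7

Step 1 — x − y = 3 − 164 = -161. Step 2 — v_7(-161) = 1 (factor: -161 = −(7^1 · 23); the sign does not affect v_p). Step 3 — |x − y|_7 = 7^{-1} = 1/7.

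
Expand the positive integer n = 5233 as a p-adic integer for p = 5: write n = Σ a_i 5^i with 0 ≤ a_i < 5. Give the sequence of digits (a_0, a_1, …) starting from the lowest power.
(a_0, a_1, …) = (3, 1, 4, 1, 3, 1)

Repeated division by 5 gives the digits low-to-high: 5233 = 3 + 1·5^1 + 4·5^2 + 1·5^3 + 3·5^4 + 1·5^5. Digit sequence: (3, 1, 4, 1, 3, 1).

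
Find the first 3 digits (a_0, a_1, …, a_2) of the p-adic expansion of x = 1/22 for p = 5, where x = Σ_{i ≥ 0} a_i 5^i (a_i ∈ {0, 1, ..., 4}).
(a_0, …, a_2) = (3, 1, 4)

v_5(1/22) = 0 (numerator and denominator both coprime to 5), so x ∈ ℤ_5^×. Compute digits iteratively via a_i = x_i mod 5, x_{i+1} = (x_i − a_i)/5, with x_0 = x:
  x_0 = 1/22;  a_0 = 3;  x_1 = (x_0 − 3)/5 = -13/22
  x_1 = -13/22;  a_1 = 1;  x_2 = (x_1 − 1)/5 = -7/22
  x_2 = -7/22;  a_2 = 4;  x_3 = (x_2 − 4)/5 = -19/22
Digits: (3, 1, 4).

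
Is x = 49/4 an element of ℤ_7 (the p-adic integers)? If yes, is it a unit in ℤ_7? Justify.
x ∈ ℤ_7 but not a unit; v_7(x) = 2 > 0

ℤ_7 = {x ∈ ℚ_7 : v_7(x) ≥ 0} and ℤ_7^× = {x ∈ ℤ_7 : v_7(x) = 0}. Here v_7(49/4) = v_7(num) − v_7(den) = 2; compare against these criteria.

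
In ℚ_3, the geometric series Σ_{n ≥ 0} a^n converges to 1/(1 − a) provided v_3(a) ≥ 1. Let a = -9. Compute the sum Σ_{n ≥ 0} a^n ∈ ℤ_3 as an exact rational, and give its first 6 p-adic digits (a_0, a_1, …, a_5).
Σ a^n = 1/(1 − a) = 1/10;  first 6 digits = (1, 0, 2, 2, 0, 0)

v_3(a) = 2 ≥ 1, so the series converges in ℤ_3 to 1/(1 − a) = 1/(1 − (-9)) = 1/10. Expand this rational in ℤ_3: compute digits iteratively via d_i = x_i mod 3, x_{i+1} = (x_i − d_i)/3. The first 6 digits are (1, 0, 2, 2, 0, 0).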